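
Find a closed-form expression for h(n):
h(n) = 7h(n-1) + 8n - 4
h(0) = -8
First-order linear with linear forcing.
Homogeneous solution: h_h(n) = A·(7)^n.
Try particular h_p(n) = pn + q. Substituting:
  pn + q = 7(p(n-1) + q) + 8n - 4.
Matching the n-coefficient: p = 7p + 8 ⇒ p = - \frac{4}{3}.
Matching constants: q = -7p + 7q - 4 ⇒ q = - \frac{8}{9}.
General: h(n) = A·(7)^n - \frac{4 n}{3} - \frac{8}{9}.
Apply h(0) = -8: A - \frac{8}{9} = -8 ⇒ A = - \frac{64}{9}.
So h(n) = - \frac{64 \cdot 7^{n}}{9} - \frac{4 n}{3} - \frac{8}{9}.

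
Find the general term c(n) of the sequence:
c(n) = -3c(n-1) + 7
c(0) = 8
First-order linear non-homogeneous.
Homogeneous solution: c_h(n) = A·(-3)^n.
Try constant particular solution c_p = K: K = -3K + 7 ⇒ K = \frac{7}{4}.
General: c(n) = A·(-3)^n + \frac{7}{4}.
Apply c(0) = 8: A + \frac{7}{4} = 8 ⇒ A = \frac{25}{4}.
So c(n) = \frac{25 \left(-3\right)^{n}}{4} + \frac{7}{4}.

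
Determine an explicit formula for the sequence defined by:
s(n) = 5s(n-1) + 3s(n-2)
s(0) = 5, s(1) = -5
Characteristic equation: x² - 5x - 3 = 0.
Discriminant Δ = (5)² + 4·(3) = 37.
Roots r₁,₂ = (5 ± √37)/2, so r₁ = \frac{5}{2} + \frac{\sqrt{37}}{2}, r₂ = \frac{5}{2} - \frac{\sqrt{37}}{2}.
General solution: s(n) = A·r₁^n + B·r₂^n.
From the initial conditions, A + B = 5 and r₁A + r₂B = -5.
Since r₁ - r₂ = √37: A = (-5 - (5)r₂)/√37 = \frac{5}{2} - \frac{35 \sqrt{37}}{74}, and B = 5 - A = \frac{5}{2} + \frac{35 \sqrt{37}}{74}.
So s(n) = \left(\frac{5}{2} - \frac{35 \sqrt{37}}{74}\right)\left(\frac{5}{2} + \frac{\sqrt{37}}{2}\right)^n + \left(\frac{5}{2} + \frac{35 \sqrt{37}}{74}\right)\left(\frac{5}{2} - \frac{\sqrt{37}}{2}\right)^n.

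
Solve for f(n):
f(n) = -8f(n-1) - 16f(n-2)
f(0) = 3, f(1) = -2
Characteristic equation: x² + 8x + 16 = 0, which is (x - (-4))².
Repeated root r = -4.
General solution: f(n) = (A + Bn)·(-4)^n.
From f(0) = 3: A = 3.
From f(1) = -2: (A + B)·(-4) = -2 ⇒ B = - \frac{5}{2}.
So f(n) = \left(3 - \frac{5 n}{2}\right) \cdot (-4)^n.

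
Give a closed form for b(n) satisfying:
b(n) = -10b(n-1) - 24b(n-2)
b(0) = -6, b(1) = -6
Characteristic equation: x² + 10x + 24 = 0, which factors as (x - (-6))(x - (-4)) = 0.
Roots r₁ = -6, r₂ = -4 (distinct).
General solution: b(n) = A·(-6)^n + B·(-4)^n.
From b(0) = -6: A + B = -6.
From b(1) = -6: -6A - 4B = -6.
Solving: A = 15, B = -21.
So b(n) = - 21 \left(-4\right)^{n} + 15 \left(-6\right)^{n}.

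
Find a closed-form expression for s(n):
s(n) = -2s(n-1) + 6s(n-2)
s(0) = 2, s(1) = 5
Characteristic equation: x² + 2x - 6 = 0.
Discriminant Δ = (-2)² + 4·(6) = 28.
Roots r₁,₂ = (-2 ± √28)/2, so r₁ = -1 + \sqrt{7}, r₂ = - \sqrt{7} - 1.
General solution: s(n) = A·r₁^n + B·r₂^n.
From the initial conditions, A + B = 2 and r₁A + r₂B = 5.
Since r₁ - r₂ = √28: A = (5 - (2)r₂)/√28 = 1 + \frac{\sqrt{7}}{2}, and B = 2 - A = 1 - \frac{\sqrt{7}}{2}.
So s(n) = \left(1 + \frac{\sqrt{7}}{2}\right)\left(-1 + \sqrt{7}\right)^n + \left(1 - \frac{\sqrt{7}}{2}\right)\left(- \sqrt{7} - 1\right)^n.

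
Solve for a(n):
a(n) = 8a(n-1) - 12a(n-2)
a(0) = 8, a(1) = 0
Characteristic equation: x² - 8x + 12 = 0, which factors as (x - (6))(x - (2)) = 0.
Roots r₁ = 6, r₂ = 2 (distinct).
General solution: a(n) = A·(6)^n + B·(2)^n.
From a(0) = 8: A + B = 8.
From a(1) = 0: 6A + 2B = 0.
Solving: A = -4, B = 12.
So a(n) = 12 \cdot 2^{n} - 4 \cdot 6^{n}.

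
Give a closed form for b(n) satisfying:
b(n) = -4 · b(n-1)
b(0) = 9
Pure geometric recurrence with ratio -4.
By induction b(n) = b(0) · (-4)^n = 9 \left(-4\right)^{n}.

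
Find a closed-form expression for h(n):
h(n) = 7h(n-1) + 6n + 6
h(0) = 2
First-order linear with linear forcing.
Homogeneous solution: h_h(n) = A·(7)^n.
Try particular h_p(n) = pn + q. Substituting:
  pn + q = 7(p(n-1) + q) + 6n + 6.
Matching the n-coefficient: p = 7p + 6 ⇒ p = -1.
Matching constants: q = -7p + 7q + 6 ⇒ q = - \frac{13}{6}.
General: h(n) = A·(7)^n - n - \frac{13}{6}.
Apply h(0) = 2: A - \frac{13}{6} = 2 ⇒ A = \frac{25}{6}.
So h(n) = \frac{25 \cdot 7^{n}}{6} - n - \frac{13}{6}.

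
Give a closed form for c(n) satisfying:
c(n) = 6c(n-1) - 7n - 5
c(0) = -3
First-order linear with linear forcing.
Homogeneous solution: c_h(n) = A·(6)^n.
Try particular c_p(n) = pn + q. Substituting:
  pn + q = 6(p(n-1) + q) - 7n - 5.
Matching the n-coefficient: p = 6p - 7 ⇒ p = \frac{7}{5}.
Matching constants: q = -6p + 6q - 5 ⇒ q = \frac{67}{25}.
General: c(n) = A·(6)^n + \frac{7 n}{5} + \frac{67}{25}.
Apply c(0) = -3: A + \frac{67}{25} = -3 ⇒ A = - \frac{142}{25}.
So c(n) = - \frac{142 \cdot 6^{n}}{25} + \frac{7 n}{5} + \frac{67}{25}.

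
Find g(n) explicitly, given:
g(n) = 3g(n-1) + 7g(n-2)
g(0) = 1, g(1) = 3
Characteristic equation: x² - 3x - 7 = 0.
Discriminant Δ = (3)² + 4·(7) = 37.
Roots r₁,₂ = (3 ± √37)/2, so r₁ = \frac{3}{2} + \frac{\sqrt{37}}{2}, r₂ = \frac{3}{2} - \frac{\sqrt{37}}{2}.
General solution: g(n) = A·r₁^n + B·r₂^n.
From the initial conditions, A + B = 1 and r₁A + r₂B = 3.
Since r₁ - r₂ = √37: A = (3 - (1)r₂)/√37 = \frac{3 \sqrt{37}}{74} + \frac{1}{2}, and B = 1 - A = \frac{1}{2} - \frac{3 \sqrt{37}}{74}.
So g(n) = \left(\frac{3 \sqrt{37}}{74} + \frac{1}{2}\right)\left(\frac{3}{2} + \frac{\sqrt{37}}{2}\right)^n + \left(\frac{1}{2} - \frac{3 \sqrt{37}}{74}\right)\left(\frac{3}{2} - \frac{\sqrt{37}}{2}\right)^n.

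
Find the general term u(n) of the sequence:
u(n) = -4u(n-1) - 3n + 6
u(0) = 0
First-order linear with linear forcing.
Homogeneous solution: u_h(n) = A·(-4)^n.
Try particular u_p(n) = pn + q. Substituting:
  pn + q = -4(p(n-1) + q) - 3n + 6.
Matching the n-coefficient: p = -4p - 3 ⇒ p = - \frac{3}{5}.
Matching constants: q = 4p - 4q + 6 ⇒ q = \frac{18}{25}.
General: u(n) = A·(-4)^n - \frac{3 n}{5} + \frac{18}{25}.
Apply u(0) = 0: A + \frac{18}{25} = 0 ⇒ A = - \frac{18}{25}.
So u(n) = - \frac{18 \left(-4\right)^{n}}{25} - \frac{3 n}{5} + \frac{18}{25}.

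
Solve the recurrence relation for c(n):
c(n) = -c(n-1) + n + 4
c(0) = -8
First-order linear with linear forcing.
Homogeneous solution: c_h(n) = A·(-1)^n.
Try particular c_p(n) = pn + q. Substituting:
  pn + q = -(p(n-1) + q) + n + 4.
Matching the n-coefficient: p = -p + 1 ⇒ p = \frac{1}{2}.
Matching constants: q = p - q + 4 ⇒ q = \frac{9}{4}.
General: c(n) = A·(-1)^n + \frac{n}{2} + \frac{9}{4}.
Apply c(0) = -8: A + \frac{9}{4} = -8 ⇒ A = - \frac{41}{4}.
So c(n) = - \frac{41 \left(-1\right)^{n}}{4} + \frac{n}{2} + \frac{9}{4}.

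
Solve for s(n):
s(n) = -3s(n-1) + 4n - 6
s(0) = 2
First-order linear with linear forcing.
Homogeneous solution: s_h(n) = A·(-3)^n.
Try particular s_p(n) = pn + q. Substituting:
  pn + q = -3(p(n-1) + q) + 4n - 6.
Matching the n-coefficient: p = -3p + 4 ⇒ p = 1.
Matching constants: q = 3p - 3q - 6 ⇒ q = - \frac{3}{4}.
General: s(n) = A·(-3)^n + n - \frac{3}{4}.
Apply s(0) = 2: A - \frac{3}{4} = 2 ⇒ A = \frac{11}{4}.
So s(n) = \frac{11 \left(-3\right)^{n}}{4} + n - \frac{3}{4}.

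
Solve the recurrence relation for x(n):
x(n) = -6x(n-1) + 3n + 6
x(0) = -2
First-order linear with linear forcing.
Homogeneous solution: x_h(n) = A·(-6)^n.
Try particular x_p(n) = pn + q. Substituting:
  pn + q = -6(p(n-1) + q) + 3n + 6.
Matching the n-coefficient: p = -6p + 3 ⇒ p = \frac{3}{7}.
Matching constants: q = 6p - 6q + 6 ⇒ q = \frac{60}{49}.
General: x(n) = A·(-6)^n + \frac{3 n}{7} + \frac{60}{49}.
Apply x(0) = -2: A + \frac{60}{49} = -2 ⇒ A = - \frac{158}{49}.
So x(n) = - \frac{158 \left(-6\right)^{n}}{49} + \frac{3 n}{7} + \frac{60}{49}.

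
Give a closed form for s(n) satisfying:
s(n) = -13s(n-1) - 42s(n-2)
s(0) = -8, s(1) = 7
Characteristic equation: x² + 13x + 42 = 0, which factors as (x - (-7))(x - (-6)) = 0.
Roots r₁ = -7, r₂ = -6 (distinct).
General solution: s(n) = A·(-7)^n + B·(-6)^n.
From s(0) = -8: A + B = -8.
From s(1) = 7: -7A - 6B = 7.
Solving: A = 41, B = -49.
So s(n) = - 49 \left(-6\right)^{n} + 41 \left(-7\right)^{n}.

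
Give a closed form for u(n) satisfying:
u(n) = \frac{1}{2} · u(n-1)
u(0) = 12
Pure geometric recurrence with ratio \frac{1}{2}.
By induction u(n) = u(0) · (\frac{1}{2})^n = 12 \cdot 2^{- n}.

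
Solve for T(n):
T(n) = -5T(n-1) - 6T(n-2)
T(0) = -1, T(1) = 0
Characteristic equation: x² + 5x + 6 = 0, which factors as (x - (-3))(x - (-2)) = 0.
Roots r₁ = -3, r₂ = -2 (distinct).
General solution: T(n) = A·(-3)^n + B·(-2)^n.
From T(0) = -1: A + B = -1.
From T(1) = 0: -3A - 2B = 0.
Solving: A = 2, B = -3.
So T(n) = - 3 \left(-2\right)^{n} + 2 \left(-3\right)^{n}.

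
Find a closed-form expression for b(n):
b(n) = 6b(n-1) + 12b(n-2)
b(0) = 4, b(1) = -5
Characteristic equation: x² - 6x - 12 = 0.
Discriminant Δ = (6)² + 4·(12) = 84.
Roots r₁,₂ = (6 ± √84)/2, so r₁ = 3 + \sqrt{21}, r₂ = 3 - \sqrt{21}.
General solution: b(n) = A·r₁^n + B·r₂^n.
From the initial conditions, A + B = 4 and r₁A + r₂B = -5.
Since r₁ - r₂ = √84: A = (-5 - (4)r₂)/√84 = 2 - \frac{17 \sqrt{21}}{42}, and B = 4 - A = \frac{17 \sqrt{21}}{42} + 2.
So b(n) = \left(2 - \frac{17 \sqrt{21}}{42}\right)\left(3 + \sqrt{21}\right)^n + \left(\frac{17 \sqrt{21}}{42} + 2\right)\left(3 - \sqrt{21}\right)^n.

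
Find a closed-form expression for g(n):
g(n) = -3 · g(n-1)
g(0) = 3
Pure geometric recurrence with ratio -3.
By induction g(n) = g(0) · (-3)^n = 3 \left(-3\right)^{n}.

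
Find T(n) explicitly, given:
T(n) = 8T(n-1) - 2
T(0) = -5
First-order linear non-homogeneous.
Homogeneous solution: T_h(n) = A·(8)^n.
Try constant particular solution T_p = K: K = 8K - 2 ⇒ K = \frac{2}{7}.
General: T(n) = A·(8)^n + \frac{2}{7}.
Apply T(0) = -5: A + \frac{2}{7} = -5 ⇒ A = - \frac{37}{7}.
So T(n) = \frac{2}{7} - \frac{37 \cdot 8^{n}}{7}.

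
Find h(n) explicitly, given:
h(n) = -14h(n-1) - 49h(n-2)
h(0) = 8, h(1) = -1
Characteristic equation: x² + 14x + 49 = 0, which is (x - (-7))².
Repeated root r = -7.
General solution: h(n) = (A + Bn)·(-7)^n.
From h(0) = 8: A = 8.
From h(1) = -1: (A + B)·(-7) = -1 ⇒ B = - \frac{55}{7}.
So h(n) = \left(8 - \frac{55 n}{7}\right) \cdot (-7)^n.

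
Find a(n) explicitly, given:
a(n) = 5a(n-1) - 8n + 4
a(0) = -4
First-order linear with linear forcing.
Homogeneous solution: a_h(n) = A·(5)^n.
Try particular a_p(n) = pn + q. Substituting:
  pn + q = 5(p(n-1) + q) - 8n + 4.
Matching the n-coefficient: p = 5p - 8 ⇒ p = 2.
Matching constants: q = -5p + 5q + 4 ⇒ q = \frac{3}{2}.
General: a(n) = A·(5)^n + 2 n + \frac{3}{2}.
Apply a(0) = -4: A + \frac{3}{2} = -4 ⇒ A = - \frac{11}{2}.
So a(n) = - \frac{11 \cdot 5^{n}}{2} + 2 n + \frac{3}{2}.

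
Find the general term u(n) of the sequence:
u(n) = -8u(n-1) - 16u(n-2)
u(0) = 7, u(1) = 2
Characteristic equation: x² + 8x + 16 = 0, which is (x - (-4))².
Repeated root r = -4.
General solution: u(n) = (A + Bn)·(-4)^n.
From u(0) = 7: A = 7.
From u(1) = 2: (A + B)·(-4) = 2 ⇒ B = - \frac{15}{2}.
So u(n) = \left(7 - \frac{15 n}{2}\right) \cdot (-4)^n.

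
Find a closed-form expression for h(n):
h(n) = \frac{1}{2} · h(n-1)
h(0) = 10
Pure geometric recurrence with ratio \frac{1}{2}.
By induction h(n) = h(0) · (\frac{1}{2})^n = 10 \cdot 2^{- n}.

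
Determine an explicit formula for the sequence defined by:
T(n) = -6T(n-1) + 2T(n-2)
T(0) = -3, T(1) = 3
Characteristic equation: x² + 6x - 2 = 0.
Discriminant Δ = (-6)² + 4·(2) = 44.
Roots r₁,₂ = (-6 ± √44)/2, so r₁ = -3 + \sqrt{11}, r₂ = - \sqrt{11} - 3.
General solution: T(n) = A·r₁^n + B·r₂^n.
From the initial conditions, A + B = -3 and r₁A + r₂B = 3.
Since r₁ - r₂ = √44: A = (3 - (-3)r₂)/√44 = - \frac{3}{2} - \frac{3 \sqrt{11}}{11}, and B = -3 - A = - \frac{3}{2} + \frac{3 \sqrt{11}}{11}.
So T(n) = \left(- \frac{3}{2} - \frac{3 \sqrt{11}}{11}\right)\left(-3 + \sqrt{11}\right)^n + \left(- \frac{3}{2} + \frac{3 \sqrt{11}}{11}\right)\left(- \sqrt{11} - 3\right)^n.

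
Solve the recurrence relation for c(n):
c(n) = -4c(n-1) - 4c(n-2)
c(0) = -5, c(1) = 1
Characteristic equation: x² + 4x + 4 = 0, which is (x - (-2))².
Repeated root r = -2.
General solution: c(n) = (A + Bn)·(-2)^n.
From c(0) = -5: A = -5.
From c(1) = 1: (A + B)·(-2) = 1 ⇒ B = \frac{9}{2}.
So c(n) = \left(\frac{9 n}{2} - 5\right) \cdot (-2)^n.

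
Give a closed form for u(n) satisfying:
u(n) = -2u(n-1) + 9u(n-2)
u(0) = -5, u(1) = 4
Characteristic equation: x² + 2x - 9 = 0.
Discriminant Δ = (-2)² + 4·(9) = 40.
Roots r₁,₂ = (-2 ± √40)/2, so r₁ = -1 + \sqrt{10}, r₂ = - \sqrt{10} - 1.
General solution: u(n) = A·r₁^n + B·r₂^n.
From the initial conditions, A + B = -5 and r₁A + r₂B = 4.
Since r₁ - r₂ = √40: A = (4 - (-5)r₂)/√40 = - \frac{5}{2} - \frac{\sqrt{10}}{20}, and B = -5 - A = - \frac{5}{2} + \frac{\sqrt{10}}{20}.
So u(n) = \left(- \frac{5}{2} - \frac{\sqrt{10}}{20}\right)\left(-1 + \sqrt{10}\right)^n + \left(- \frac{5}{2} + \frac{\sqrt{10}}{20}\right)\left(- \sqrt{10} - 1\right)^n.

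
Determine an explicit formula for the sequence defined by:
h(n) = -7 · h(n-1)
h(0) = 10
Pure geometric recurrence with ratio -7.
By induction h(n) = h(0) · (-7)^n = 10 \left(-7\right)^{n}.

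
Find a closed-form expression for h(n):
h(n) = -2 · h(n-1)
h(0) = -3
Pure geometric recurrence with ratio -2.
By induction h(n) = h(0) · (-2)^n = - 3 \left(-2\right)^{n}.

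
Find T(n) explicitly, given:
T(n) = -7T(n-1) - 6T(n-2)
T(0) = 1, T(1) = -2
Characteristic equation: x² + 7x + 6 = 0, which factors as (x - (-6))(x - (-1)) = 0.
Roots r₁ = -6, r₂ = -1 (distinct).
General solution: T(n) = A·(-6)^n + B·(-1)^n.
From T(0) = 1: A + B = 1.
From T(1) = -2: -6A - B = -2.
Solving: A = \frac{1}{5}, B = \frac{4}{5}.
So T(n) = \frac{4 \left(-1\right)^{n}}{5} + \frac{\left(-6\right)^{n}}{5}.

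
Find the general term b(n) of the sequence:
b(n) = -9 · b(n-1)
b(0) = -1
Pure geometric recurrence with ratio -9.
By induction b(n) = b(0) · (-9)^n = - \left(-9\right)^{n}.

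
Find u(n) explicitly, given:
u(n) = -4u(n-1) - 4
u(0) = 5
First-order linear non-homogeneous.
Homogeneous solution: u_h(n) = A·(-4)^n.
Try constant particular solution u_p = K: K = -4K - 4 ⇒ K = - \frac{4}{5}.
General: u(n) = A·(-4)^n - \frac{4}{5}.
Apply u(0) = 5: A - \frac{4}{5} = 5 ⇒ A = \frac{29}{5}.
So u(n) = \frac{29 \left(-4\right)^{n}}{5} - \frac{4}{5}.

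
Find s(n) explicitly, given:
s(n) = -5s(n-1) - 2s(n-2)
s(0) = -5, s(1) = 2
Characteristic equation: x² + 5x + 2 = 0.
Discriminant Δ = (-5)² + 4·(-2) = 17.
Roots r₁,₂ = (-5 ± √17)/2, so r₁ = - \frac{5}{2} + \frac{\sqrt{17}}{2}, r₂ = - \frac{5}{2} - \frac{\sqrt{17}}{2}.
General solution: s(n) = A·r₁^n + B·r₂^n.
From the initial conditions, A + B = -5 and r₁A + r₂B = 2.
Since r₁ - r₂ = √17: A = (2 - (-5)r₂)/√17 = - \frac{21 \sqrt{17}}{34} - \frac{5}{2}, and B = -5 - A = - \frac{5}{2} + \frac{21 \sqrt{17}}{34}.
So s(n) = \left(- \frac{21 \sqrt{17}}{34} - \frac{5}{2}\right)\left(- \frac{5}{2} + \frac{\sqrt{17}}{2}\right)^n + \left(- \frac{5}{2} + \frac{21 \sqrt{17}}{34}\right)\left(- \frac{5}{2} - \frac{\sqrt{17}}{2}\right)^n.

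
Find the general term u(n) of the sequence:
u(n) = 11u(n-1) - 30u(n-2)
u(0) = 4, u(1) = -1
Characteristic equation: x² - 11x + 30 = 0, which factors as (x - (5))(x - (6)) = 0.
Roots r₁ = 5, r₂ = 6 (distinct).
General solution: u(n) = A·(5)^n + B·(6)^n.
From u(0) = 4: A + B = 4.
From u(1) = -1: 5A + 6B = -1.
Solving: A = 25, B = -21.
So u(n) = 25 \cdot 5^{n} - 21 \cdot 6^{n}.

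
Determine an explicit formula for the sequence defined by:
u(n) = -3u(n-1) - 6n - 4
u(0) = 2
First-order linear with linear forcing.
Homogeneous solution: u_h(n) = A·(-3)^n.
Try particular u_p(n) = pn + q. Substituting:
  pn + q = -3(p(n-1) + q) - 6n - 4.
Matching the n-coefficient: p = -3p - 6 ⇒ p = - \frac{3}{2}.
Matching constants: q = 3p - 3q - 4 ⇒ q = - \frac{17}{8}.
General: u(n) = A·(-3)^n - \frac{3 n}{2} - \frac{17}{8}.
Apply u(0) = 2: A - \frac{17}{8} = 2 ⇒ A = \frac{33}{8}.
So u(n) = \frac{33 \left(-3\right)^{n}}{8} - \frac{3 n}{2} - \frac{17}{8}.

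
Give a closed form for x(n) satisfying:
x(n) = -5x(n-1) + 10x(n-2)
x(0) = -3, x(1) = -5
Characteristic equation: x² + 5x - 10 = 0.
Discriminant Δ = (-5)² + 4·(10) = 65.
Roots r₁,₂ = (-5 ± √65)/2, so r₁ = - \frac{5}{2} + \frac{\sqrt{65}}{2}, r₂ = - \frac{\sqrt{65}}{2} - \frac{5}{2}.
General solution: x(n) = A·r₁^n + B·r₂^n.
From the initial conditions, A + B = -3 and r₁A + r₂B = -5.
Since r₁ - r₂ = √65: A = (-5 - (-3)r₂)/√65 = - \frac{5 \sqrt{65}}{26} - \frac{3}{2}, and B = -3 - A = - \frac{3}{2} + \frac{5 \sqrt{65}}{26}.
So x(n) = \left(- \frac{5 \sqrt{65}}{26} - \frac{3}{2}\right)\left(- \frac{5}{2} + \frac{\sqrt{65}}{2}\right)^n + \left(- \frac{3}{2} + \frac{5 \sqrt{65}}{26}\right)\left(- \frac{\sqrt{65}}{2} - \frac{5}{2}\right)^n.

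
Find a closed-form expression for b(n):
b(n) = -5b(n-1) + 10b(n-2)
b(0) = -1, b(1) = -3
Characteristic equation: x² + 5x - 10 = 0.
Discriminant Δ = (-5)² + 4·(10) = 65.
Roots r₁,₂ = (-5 ± √65)/2, so r₁ = - \frac{5}{2} + \frac{\sqrt{65}}{2}, r₂ = - \frac{\sqrt{65}}{2} - \frac{5}{2}.
General solution: b(n) = A·r₁^n + B·r₂^n.
From the initial conditions, A + B = -1 and r₁A + r₂B = -3.
Since r₁ - r₂ = √65: A = (-3 - (-1)r₂)/√65 = - \frac{11 \sqrt{65}}{130} - \frac{1}{2}, and B = -1 - A = - \frac{1}{2} + \frac{11 \sqrt{65}}{130}.
So b(n) = \left(- \frac{11 \sqrt{65}}{130} - \frac{1}{2}\right)\left(- \frac{5}{2} + \frac{\sqrt{65}}{2}\right)^n + \left(- \frac{1}{2} + \frac{11 \sqrt{65}}{130}\right)\left(- \frac{\sqrt{65}}{2} - \frac{5}{2}\right)^n.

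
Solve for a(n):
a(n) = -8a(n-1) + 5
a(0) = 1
First-order linear non-homogeneous.
Homogeneous solution: a_h(n) = A·(-8)^n.
Try constant particular solution a_p = K: K = -8K + 5 ⇒ K = \frac{5}{9}.
General: a(n) = A·(-8)^n + \frac{5}{9}.
Apply a(0) = 1: A + \frac{5}{9} = 1 ⇒ A = \frac{4}{9}.
So a(n) = \frac{4 \left(-8\right)^{n}}{9} + \frac{5}{9}.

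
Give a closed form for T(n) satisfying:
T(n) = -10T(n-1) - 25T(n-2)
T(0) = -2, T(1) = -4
Characteristic equation: x² + 10x + 25 = 0, which is (x - (-5))².
Repeated root r = -5.
General solution: T(n) = (A + Bn)·(-5)^n.
From T(0) = -2: A = -2.
From T(1) = -4: (A + B)·(-5) = -4 ⇒ B = \frac{14}{5}.
So T(n) = \left(\frac{14 n}{5} - 2\right) \cdot (-5)^n.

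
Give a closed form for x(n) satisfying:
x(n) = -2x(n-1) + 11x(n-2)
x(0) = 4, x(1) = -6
Characteristic equation: x² + 2x - 11 = 0.
Discriminant Δ = (-2)² + 4·(11) = 48.
Roots r₁,₂ = (-2 ± √48)/2, so r₁ = -1 + 2 \sqrt{3}, r₂ = - 2 \sqrt{3} - 1.
General solution: x(n) = A·r₁^n + B·r₂^n.
From the initial conditions, A + B = 4 and r₁A + r₂B = -6.
Since r₁ - r₂ = √48: A = (-6 - (4)r₂)/√48 = 2 - \frac{\sqrt{3}}{6}, and B = 4 - A = \frac{\sqrt{3}}{6} + 2.
So x(n) = \left(2 - \frac{\sqrt{3}}{6}\right)\left(-1 + 2 \sqrt{3}\right)^n + \left(\frac{\sqrt{3}}{6} + 2\right)\left(- 2 \sqrt{3} - 1\right)^n.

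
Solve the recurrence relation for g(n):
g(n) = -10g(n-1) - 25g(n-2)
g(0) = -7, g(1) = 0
Characteristic equation: x² + 10x + 25 = 0, which is (x - (-5))².
Repeated root r = -5.
General solution: g(n) = (A + Bn)·(-5)^n.
From g(0) = -7: A = -7.
From g(1) = 0: (A + B)·(-5) = 0 ⇒ B = 7.
So g(n) = \left(7 n - 7\right) \cdot (-5)^n.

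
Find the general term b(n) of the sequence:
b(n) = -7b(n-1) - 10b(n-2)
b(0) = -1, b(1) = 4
Characteristic equation: x² + 7x + 10 = 0, which factors as (x - (-5))(x - (-2)) = 0.
Roots r₁ = -5, r₂ = -2 (distinct).
General solution: b(n) = A·(-5)^n + B·(-2)^n.
From b(0) = -1: A + B = -1.
From b(1) = 4: -5A - 2B = 4.
Solving: A = - \frac{2}{3}, B = - \frac{1}{3}.
So b(n) = - \frac{\left(-2\right)^{n}}{3} - \frac{2 \left(-5\right)^{n}}{3}.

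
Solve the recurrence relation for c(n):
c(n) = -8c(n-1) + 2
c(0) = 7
First-order linear non-homogeneous.
Homogeneous solution: c_h(n) = A·(-8)^n.
Try constant particular solution c_p = K: K = -8K + 2 ⇒ K = \frac{2}{9}.
General: c(n) = A·(-8)^n + \frac{2}{9}.
Apply c(0) = 7: A + \frac{2}{9} = 7 ⇒ A = \frac{61}{9}.
So c(n) = \frac{61 \left(-8\right)^{n}}{9} + \frac{2}{9}.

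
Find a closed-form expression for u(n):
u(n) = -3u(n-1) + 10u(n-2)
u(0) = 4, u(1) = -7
Characteristic equation: x² + 3x - 10 = 0, which factors as (x - (-5))(x - (2)) = 0.
Roots r₁ = -5, r₂ = 2 (distinct).
General solution: u(n) = A·(-5)^n + B·(2)^n.
From u(0) = 4: A + B = 4.
From u(1) = -7: -5A + 2B = -7.
Solving: A = \frac{15}{7}, B = \frac{13}{7}.
So u(n) = \frac{15 \left(-5\right)^{n}}{7} + \frac{13 \cdot 2^{n}}{7}.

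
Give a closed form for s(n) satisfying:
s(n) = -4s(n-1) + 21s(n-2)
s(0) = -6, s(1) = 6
Characteristic equation: x² + 4x - 21 = 0, which factors as (x - (3))(x - (-7)) = 0.
Roots r₁ = 3, r₂ = -7 (distinct).
General solution: s(n) = A·(3)^n + B·(-7)^n.
From s(0) = -6: A + B = -6.
From s(1) = 6: 3A - 7B = 6.
Solving: A = - \frac{18}{5}, B = - \frac{12}{5}.
So s(n) = - \frac{12 \left(-7\right)^{n}}{5} - \frac{18 \cdot 3^{n}}{5}.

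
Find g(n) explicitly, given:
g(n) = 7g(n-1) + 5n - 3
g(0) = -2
First-order linear with linear forcing.
Homogeneous solution: g_h(n) = A·(7)^n.
Try particular g_p(n) = pn + q. Substituting:
  pn + q = 7(p(n-1) + q) + 5n - 3.
Matching the n-coefficient: p = 7p + 5 ⇒ p = - \frac{5}{6}.
Matching constants: q = -7p + 7q - 3 ⇒ q = - \frac{17}{36}.
General: g(n) = A·(7)^n - \frac{5 n}{6} - \frac{17}{36}.
Apply g(0) = -2: A - \frac{17}{36} = -2 ⇒ A = - \frac{55}{36}.
So g(n) = - \frac{55 \cdot 7^{n}}{36} - \frac{5 n}{6} - \frac{17}{36}.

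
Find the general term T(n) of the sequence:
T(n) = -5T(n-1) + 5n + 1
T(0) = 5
First-order linear with linear forcing.
Homogeneous solution: T_h(n) = A·(-5)^n.
Try particular T_p(n) = pn + q. Substituting:
  pn + q = -5(p(n-1) + q) + 5n + 1.
Matching the n-coefficient: p = -5p + 5 ⇒ p = \frac{5}{6}.
Matching constants: q = 5p - 5q + 1 ⇒ q = \frac{31}{36}.
General: T(n) = A·(-5)^n + \frac{5 n}{6} + \frac{31}{36}.
Apply T(0) = 5: A + \frac{31}{36} = 5 ⇒ A = \frac{149}{36}.
So T(n) = \frac{149 \left(-5\right)^{n}}{36} + \frac{5 n}{6} + \frac{31}{36}.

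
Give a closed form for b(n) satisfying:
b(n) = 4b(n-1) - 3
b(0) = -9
First-order linear non-homogeneous.
Homogeneous solution: b_h(n) = A·(4)^n.
Try constant particular solution b_p = K: K = 4K - 3 ⇒ K = 1.
General: b(n) = A·(4)^n + 1.
Apply b(0) = -9: A + 1 = -9 ⇒ A = -10.
So b(n) = 1 - 10 \cdot 4^{n}.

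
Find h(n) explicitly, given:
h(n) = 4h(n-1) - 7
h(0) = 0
First-order linear non-homogeneous.
Homogeneous solution: h_h(n) = A·(4)^n.
Try constant particular solution h_p = K: K = 4K - 7 ⇒ K = \frac{7}{3}.
General: h(n) = A·(4)^n + \frac{7}{3}.
Apply h(0) = 0: A + \frac{7}{3} = 0 ⇒ A = - \frac{7}{3}.
So h(n) = \frac{7}{3} - \frac{7 \cdot 4^{n}}{3}.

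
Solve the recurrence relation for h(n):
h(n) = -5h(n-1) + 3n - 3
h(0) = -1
First-order linear with linear forcing.
Homogeneous solution: h_h(n) = A·(-5)^n.
Try particular h_p(n) = pn + q. Substituting:
  pn + q = -5(p(n-1) + q) + 3n - 3.
Matching the n-coefficient: p = -5p + 3 ⇒ p = \frac{1}{2}.
Matching constants: q = 5p - 5q - 3 ⇒ q = - \frac{1}{12}.
General: h(n) = A·(-5)^n + \frac{n}{2} - \frac{1}{12}.
Apply h(0) = -1: A - \frac{1}{12} = -1 ⇒ A = - \frac{11}{12}.
So h(n) = - \frac{11 \left(-5\right)^{n}}{12} + \frac{n}{2} - \frac{1}{12}.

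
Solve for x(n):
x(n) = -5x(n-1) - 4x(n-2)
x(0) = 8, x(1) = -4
Characteristic equation: x² + 5x + 4 = 0, which factors as (x - (-1))(x - (-4)) = 0.
Roots r₁ = -1, r₂ = -4 (distinct).
General solution: x(n) = A·(-1)^n + B·(-4)^n.
From x(0) = 8: A + B = 8.
From x(1) = -4: -A - 4B = -4.
Solving: A = \frac{28}{3}, B = - \frac{4}{3}.
So x(n) = \frac{28 \left(-1\right)^{n}}{3} - \frac{4 \left(-4\right)^{n}}{3}.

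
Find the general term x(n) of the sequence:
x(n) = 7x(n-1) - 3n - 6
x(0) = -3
First-order linear with linear forcing.
Homogeneous solution: x_h(n) = A·(7)^n.
Try particular x_p(n) = pn + q. Substituting:
  pn + q = 7(p(n-1) + q) - 3n - 6.
Matching the n-coefficient: p = 7p - 3 ⇒ p = \frac{1}{2}.
Matching constants: q = -7p + 7q - 6 ⇒ q = \frac{19}{12}.
General: x(n) = A·(7)^n + \frac{n}{2} + \frac{19}{12}.
Apply x(0) = -3: A + \frac{19}{12} = -3 ⇒ A = - \frac{55}{12}.
So x(n) = - \frac{55 \cdot 7^{n}}{12} + \frac{n}{2} + \frac{19}{12}.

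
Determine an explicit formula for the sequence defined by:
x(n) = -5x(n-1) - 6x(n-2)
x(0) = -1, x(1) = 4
Characteristic equation: x² + 5x + 6 = 0, which factors as (x - (-2))(x - (-3)) = 0.
Roots r₁ = -2, r₂ = -3 (distinct).
General solution: x(n) = A·(-2)^n + B·(-3)^n.
From x(0) = -1: A + B = -1.
From x(1) = 4: -2A - 3B = 4.
Solving: A = 1, B = -2.
So x(n) = \left(-2\right)^{n} - 2 \left(-3\right)^{n}.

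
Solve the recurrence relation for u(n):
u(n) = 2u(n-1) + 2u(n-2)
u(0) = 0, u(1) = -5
Characteristic equation: x² - 2x - 2 = 0.
Discriminant Δ = (2)² + 4·(2) = 12.
Roots r₁,₂ = (2 ± √12)/2, so r₁ = 1 + \sqrt{3}, r₂ = 1 - \sqrt{3}.
General solution: u(n) = A·r₁^n + B·r₂^n.
From the initial conditions, A + B = 0 and r₁A + r₂B = -5.
Since r₁ - r₂ = √12: A = (-5 - (0)r₂)/√12 = - \frac{5 \sqrt{3}}{6}, and B = 0 - A = \frac{5 \sqrt{3}}{6}.
So u(n) = \left(- \frac{5 \sqrt{3}}{6}\right)\left(1 + \sqrt{3}\right)^n + \left(\frac{5 \sqrt{3}}{6}\right)\left(1 - \sqrt{3}\right)^n.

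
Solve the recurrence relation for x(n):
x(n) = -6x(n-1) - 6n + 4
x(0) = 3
First-order linear with linear forcing.
Homogeneous solution: x_h(n) = A·(-6)^n.
Try particular x_p(n) = pn + q. Substituting:
  pn + q = -6(p(n-1) + q) - 6n + 4.
Matching the n-coefficient: p = -6p - 6 ⇒ p = - \frac{6}{7}.
Matching constants: q = 6p - 6q + 4 ⇒ q = - \frac{8}{49}.
General: x(n) = A·(-6)^n - \frac{6 n}{7} - \frac{8}{49}.
Apply x(0) = 3: A - \frac{8}{49} = 3 ⇒ A = \frac{155}{49}.
So x(n) = \frac{155 \left(-6\right)^{n}}{49} - \frac{6 n}{7} - \frac{8}{49}.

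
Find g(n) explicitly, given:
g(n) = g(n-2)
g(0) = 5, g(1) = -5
Characteristic equation: x² - 1 = 0, which factors as (x - (1))(x - (-1)) = 0.
Roots r₁ = 1, r₂ = -1 (distinct).
General solution: g(n) = A·(1)^n + B·(-1)^n.
From g(0) = 5: A + B = 5.
From g(1) = -5: A - B = -5.
Solving: A = 0, B = 5.
So g(n) = 5 \left(-1\right)^{n}.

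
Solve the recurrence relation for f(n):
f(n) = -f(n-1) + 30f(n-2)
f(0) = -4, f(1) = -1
Characteristic equation: x² + x - 30 = 0, which factors as (x - (5))(x - (-6)) = 0.
Roots r₁ = 5, r₂ = -6 (distinct).
General solution: f(n) = A·(5)^n + B·(-6)^n.
From f(0) = -4: A + B = -4.
From f(1) = -1: 5A - 6B = -1.
Solving: A = - \frac{25}{11}, B = - \frac{19}{11}.
So f(n) = - \frac{19 \left(-6\right)^{n}}{11} - \frac{25 \cdot 5^{n}}{11}.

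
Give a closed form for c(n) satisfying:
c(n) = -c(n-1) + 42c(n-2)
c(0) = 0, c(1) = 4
Characteristic equation: x² + x - 42 = 0, which factors as (x - (-7))(x - (6)) = 0.
Roots r₁ = -7, r₂ = 6 (distinct).
General solution: c(n) = A·(-7)^n + B·(6)^n.
From c(0) = 0: A + B = 0.
From c(1) = 4: -7A + 6B = 4.
Solving: A = - \frac{4}{13}, B = \frac{4}{13}.
So c(n) = - \frac{4 \left(-7\right)^{n}}{13} + \frac{4 \cdot 6^{n}}{13}.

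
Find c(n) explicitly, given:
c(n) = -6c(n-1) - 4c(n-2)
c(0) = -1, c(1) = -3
Characteristic equation: x² + 6x + 4 = 0.
Discriminant Δ = (-6)² + 4·(-4) = 20.
Roots r₁,₂ = (-6 ± √20)/2, so r₁ = -3 + \sqrt{5}, r₂ = -3 - \sqrt{5}.
General solution: c(n) = A·r₁^n + B·r₂^n.
From the initial conditions, A + B = -1 and r₁A + r₂B = -3.
Since r₁ - r₂ = √20: A = (-3 - (-1)r₂)/√20 = - \frac{3 \sqrt{5}}{5} - \frac{1}{2}, and B = -1 - A = - \frac{1}{2} + \frac{3 \sqrt{5}}{5}.
So c(n) = \left(- \frac{3 \sqrt{5}}{5} - \frac{1}{2}\right)\left(-3 + \sqrt{5}\right)^n + \left(- \frac{1}{2} + \frac{3 \sqrt{5}}{5}\right)\left(-3 - \sqrt{5}\right)^n.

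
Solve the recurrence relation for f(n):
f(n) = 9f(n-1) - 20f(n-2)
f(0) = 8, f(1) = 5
Characteristic equation: x² - 9x + 20 = 0, which factors as (x - (5))(x - (4)) = 0.
Roots r₁ = 5, r₂ = 4 (distinct).
General solution: f(n) = A·(5)^n + B·(4)^n.
From f(0) = 8: A + B = 8.
From f(1) = 5: 5A + 4B = 5.
Solving: A = -27, B = 35.
So f(n) = 35 \cdot 4^{n} - 27 \cdot 5^{n}.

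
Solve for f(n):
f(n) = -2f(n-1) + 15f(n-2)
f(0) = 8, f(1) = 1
Characteristic equation: x² + 2x - 15 = 0, which factors as (x - (-5))(x - (3)) = 0.
Roots r₁ = -5, r₂ = 3 (distinct).
General solution: f(n) = A·(-5)^n + B·(3)^n.
From f(0) = 8: A + B = 8.
From f(1) = 1: -5A + 3B = 1.
Solving: A = \frac{23}{8}, B = \frac{41}{8}.
So f(n) = \frac{23 \left(-5\right)^{n}}{8} + \frac{41 \cdot 3^{n}}{8}.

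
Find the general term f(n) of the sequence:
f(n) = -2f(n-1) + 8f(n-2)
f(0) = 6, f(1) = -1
Characteristic equation: x² + 2x - 8 = 0, which factors as (x - (-4))(x - (2)) = 0.
Roots r₁ = -4, r₂ = 2 (distinct).
General solution: f(n) = A·(-4)^n + B·(2)^n.
From f(0) = 6: A + B = 6.
From f(1) = -1: -4A + 2B = -1.
Solving: A = \frac{13}{6}, B = \frac{23}{6}.
So f(n) = \frac{13 \left(-4\right)^{n}}{6} + \frac{23 \cdot 2^{n}}{6}.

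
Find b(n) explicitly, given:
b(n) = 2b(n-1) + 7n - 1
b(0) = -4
First-order linear with linear forcing.
Homogeneous solution: b_h(n) = A·(2)^n.
Try particular b_p(n) = pn + q. Substituting:
  pn + q = 2(p(n-1) + q) + 7n - 1.
Matching the n-coefficient: p = 2p + 7 ⇒ p = -7.
Matching constants: q = -2p + 2q - 1 ⇒ q = -13.
General: b(n) = A·(2)^n - 7 n - 13.
Apply b(0) = -4: A - 13 = -4 ⇒ A = 9.
So b(n) = 9 \cdot 2^{n} - 7 n - 13.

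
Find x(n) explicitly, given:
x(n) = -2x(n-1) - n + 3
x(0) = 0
First-order linear with linear forcing.
Homogeneous solution: x_h(n) = A·(-2)^n.
Try particular x_p(n) = pn + q. Substituting:
  pn + q = -2(p(n-1) + q) - n + 3.
Matching the n-coefficient: p = -2p - 1 ⇒ p = - \frac{1}{3}.
Matching constants: q = 2p - 2q + 3 ⇒ q = \frac{7}{9}.
General: x(n) = A·(-2)^n - \frac{n}{3} + \frac{7}{9}.
Apply x(0) = 0: A + \frac{7}{9} = 0 ⇒ A = - \frac{7}{9}.
So x(n) = - \frac{7 \left(-2\right)^{n}}{9} - \frac{n}{3} + \frac{7}{9}.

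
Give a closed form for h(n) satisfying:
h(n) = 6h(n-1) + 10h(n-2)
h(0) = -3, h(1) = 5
Characteristic equation: x² - 6x - 10 = 0.
Discriminant Δ = (6)² + 4·(10) = 76.
Roots r₁,₂ = (6 ± √76)/2, so r₁ = 3 + \sqrt{19}, r₂ = 3 - \sqrt{19}.
General solution: h(n) = A·r₁^n + B·r₂^n.
From the initial conditions, A + B = -3 and r₁A + r₂B = 5.
Since r₁ - r₂ = √76: A = (5 - (-3)r₂)/√76 = - \frac{3}{2} + \frac{7 \sqrt{19}}{19}, and B = -3 - A = - \frac{7 \sqrt{19}}{19} - \frac{3}{2}.
So h(n) = \left(- \frac{3}{2} + \frac{7 \sqrt{19}}{19}\right)\left(3 + \sqrt{19}\right)^n + \left(- \frac{7 \sqrt{19}}{19} - \frac{3}{2}\right)\left(3 - \sqrt{19}\right)^n.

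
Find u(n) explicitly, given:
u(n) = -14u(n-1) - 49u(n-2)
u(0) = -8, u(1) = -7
Characteristic equation: x² + 14x + 49 = 0, which is (x - (-7))².
Repeated root r = -7.
General solution: u(n) = (A + Bn)·(-7)^n.
From u(0) = -8: A = -8.
From u(1) = -7: (A + B)·(-7) = -7 ⇒ B = 9.
So u(n) = \left(9 n - 8\right) \cdot (-7)^n.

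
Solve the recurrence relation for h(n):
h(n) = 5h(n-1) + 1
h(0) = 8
First-order linear non-homogeneous.
Homogeneous solution: h_h(n) = A·(5)^n.
Try constant particular solution h_p = K: K = 5K + 1 ⇒ K = - \frac{1}{4}.
General: h(n) = A·(5)^n - \frac{1}{4}.
Apply h(0) = 8: A - \frac{1}{4} = 8 ⇒ A = \frac{33}{4}.
So h(n) = \frac{33 \cdot 5^{n}}{4} - \frac{1}{4}.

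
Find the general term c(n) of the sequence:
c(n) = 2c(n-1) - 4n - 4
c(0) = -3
First-order linear with linear forcing.
Homogeneous solution: c_h(n) = A·(2)^n.
Try particular c_p(n) = pn + q. Substituting:
  pn + q = 2(p(n-1) + q) - 4n - 4.
Matching the n-coefficient: p = 2p - 4 ⇒ p = 4.
Matching constants: q = -2p + 2q - 4 ⇒ q = 12.
General: c(n) = A·(2)^n + 4 n + 12.
Apply c(0) = -3: A + 12 = -3 ⇒ A = -15.
So c(n) = - 15 \cdot 2^{n} + 4 n + 12.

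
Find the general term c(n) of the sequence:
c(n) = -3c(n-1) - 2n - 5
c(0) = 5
First-order linear with linear forcing.
Homogeneous solution: c_h(n) = A·(-3)^n.
Try particular c_p(n) = pn + q. Substituting:
  pn + q = -3(p(n-1) + q) - 2n - 5.
Matching the n-coefficient: p = -3p - 2 ⇒ p = - \frac{1}{2}.
Matching constants: q = 3p - 3q - 5 ⇒ q = - \frac{13}{8}.
General: c(n) = A·(-3)^n - \frac{n}{2} - \frac{13}{8}.
Apply c(0) = 5: A - \frac{13}{8} = 5 ⇒ A = \frac{53}{8}.
So c(n) = \frac{53 \left(-3\right)^{n}}{8} - \frac{n}{2} - \frac{13}{8}.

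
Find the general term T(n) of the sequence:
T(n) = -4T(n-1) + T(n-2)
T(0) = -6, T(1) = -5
Characteristic equation: x² + 4x - 1 = 0.
Discriminant Δ = (-4)² + 4·(1) = 20.
Roots r₁,₂ = (-4 ± √20)/2, so r₁ = -2 + \sqrt{5}, r₂ = - \sqrt{5} - 2.
General solution: T(n) = A·r₁^n + B·r₂^n.
From the initial conditions, A + B = -6 and r₁A + r₂B = -5.
Since r₁ - r₂ = √20: A = (-5 - (-6)r₂)/√20 = - \frac{17 \sqrt{5}}{10} - 3, and B = -6 - A = -3 + \frac{17 \sqrt{5}}{10}.
So T(n) = \left(- \frac{17 \sqrt{5}}{10} - 3\right)\left(-2 + \sqrt{5}\right)^n + \left(-3 + \frac{17 \sqrt{5}}{10}\right)\left(- \sqrt{5} - 2\right)^n.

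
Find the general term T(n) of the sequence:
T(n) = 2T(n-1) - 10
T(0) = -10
First-order linear non-homogeneous.
Homogeneous solution: T_h(n) = A·(2)^n.
Try constant particular solution T_p = K: K = 2K - 10 ⇒ K = 10.
General: T(n) = A·(2)^n + 10.
Apply T(0) = -10: A + 10 = -10 ⇒ A = -20.
So T(n) = 10 - 20 \cdot 2^{n}.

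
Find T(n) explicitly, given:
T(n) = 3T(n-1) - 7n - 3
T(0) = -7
First-order linear with linear forcing.
Homogeneous solution: T_h(n) = A·(3)^n.
Try particular T_p(n) = pn + q. Substituting:
  pn + q = 3(p(n-1) + q) - 7n - 3.
Matching the n-coefficient: p = 3p - 7 ⇒ p = \frac{7}{2}.
Matching constants: q = -3p + 3q - 3 ⇒ q = \frac{27}{4}.
General: T(n) = A·(3)^n + \frac{7 n}{2} + \frac{27}{4}.
Apply T(0) = -7: A + \frac{27}{4} = -7 ⇒ A = - \frac{55}{4}.
So T(n) = - \frac{55 \cdot 3^{n}}{4} + \frac{7 n}{2} + \frac{27}{4}.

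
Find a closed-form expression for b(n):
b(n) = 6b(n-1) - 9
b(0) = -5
First-order linear non-homogeneous.
Homogeneous solution: b_h(n) = A·(6)^n.
Try constant particular solution b_p = K: K = 6K - 9 ⇒ K = \frac{9}{5}.
General: b(n) = A·(6)^n + \frac{9}{5}.
Apply b(0) = -5: A + \frac{9}{5} = -5 ⇒ A = - \frac{34}{5}.
So b(n) = \frac{9}{5} - \frac{34 \cdot 6^{n}}{5}.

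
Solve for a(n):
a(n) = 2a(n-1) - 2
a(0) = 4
First-order linear non-homogeneous.
Homogeneous solution: a_h(n) = A·(2)^n.
Try constant particular solution a_p = K: K = 2K - 2 ⇒ K = 2.
General: a(n) = A·(2)^n + 2.
Apply a(0) = 4: A + 2 = 4 ⇒ A = 2.
So a(n) = 2 \cdot 2^{n} + 2.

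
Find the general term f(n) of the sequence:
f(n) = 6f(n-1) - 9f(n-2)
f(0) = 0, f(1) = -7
Characteristic equation: x² - 6x + 9 = 0, which is (x - (3))².
Repeated root r = 3.
General solution: f(n) = (A + Bn)·(3)^n.
From f(0) = 0: A = 0.
From f(1) = -7: (A + B)·(3) = -7 ⇒ B = - \frac{7}{3}.
So f(n) = \left(- \frac{7 n}{3}\right) \cdot (3)^n.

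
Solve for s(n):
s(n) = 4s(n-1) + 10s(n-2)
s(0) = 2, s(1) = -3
Characteristic equation: x² - 4x - 10 = 0.
Discriminant Δ = (4)² + 4·(10) = 56.
Roots r₁,₂ = (4 ± √56)/2, so r₁ = 2 + \sqrt{14}, r₂ = 2 - \sqrt{14}.
General solution: s(n) = A·r₁^n + B·r₂^n.
From the initial conditions, A + B = 2 and r₁A + r₂B = -3.
Since r₁ - r₂ = √56: A = (-3 - (2)r₂)/√56 = 1 - \frac{\sqrt{14}}{4}, and B = 2 - A = \frac{\sqrt{14}}{4} + 1.
So s(n) = \left(1 - \frac{\sqrt{14}}{4}\right)\left(2 + \sqrt{14}\right)^n + \left(\frac{\sqrt{14}}{4} + 1\right)\left(2 - \sqrt{14}\right)^n.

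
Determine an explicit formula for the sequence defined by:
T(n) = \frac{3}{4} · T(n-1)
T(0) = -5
Pure geometric recurrence with ratio \frac{3}{4}.
By induction T(n) = T(0) · (\frac{3}{4})^n = - 5 \left(\frac{3}{4}\right)^{n}.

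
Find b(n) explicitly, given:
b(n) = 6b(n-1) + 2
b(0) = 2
First-order linear non-homogeneous.
Homogeneous solution: b_h(n) = A·(6)^n.
Try constant particular solution b_p = K: K = 6K + 2 ⇒ K = - \frac{2}{5}.
General: b(n) = A·(6)^n - \frac{2}{5}.
Apply b(0) = 2: A - \frac{2}{5} = 2 ⇒ A = \frac{12}{5}.
So b(n) = \frac{12 \cdot 6^{n}}{5} - \frac{2}{5}.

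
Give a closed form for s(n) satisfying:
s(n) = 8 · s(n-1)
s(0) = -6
Pure geometric recurrence with ratio 8.
By induction s(n) = s(0) · (8)^n = - 6 \cdot 8^{n}.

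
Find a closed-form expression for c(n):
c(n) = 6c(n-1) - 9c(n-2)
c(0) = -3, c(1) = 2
Characteristic equation: x² - 6x + 9 = 0, which is (x - (3))².
Repeated root r = 3.
General solution: c(n) = (A + Bn)·(3)^n.
From c(0) = -3: A = -3.
From c(1) = 2: (A + B)·(3) = 2 ⇒ B = \frac{11}{3}.
So c(n) = \left(\frac{11 n}{3} - 3\right) \cdot (3)^n.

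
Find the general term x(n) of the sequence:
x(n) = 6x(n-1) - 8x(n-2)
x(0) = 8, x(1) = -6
Characteristic equation: x² - 6x + 8 = 0, which factors as (x - (2))(x - (4)) = 0.
Roots r₁ = 2, r₂ = 4 (distinct).
General solution: x(n) = A·(2)^n + B·(4)^n.
From x(0) = 8: A + B = 8.
From x(1) = -6: 2A + 4B = -6.
Solving: A = 19, B = -11.
So x(n) = 19 \cdot 2^{n} - 11 \cdot 4^{n}.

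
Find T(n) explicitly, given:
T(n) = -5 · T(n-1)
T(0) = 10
Pure geometric recurrence with ratio -5.
By induction T(n) = T(0) · (-5)^n = 10 \left(-5\right)^{n}.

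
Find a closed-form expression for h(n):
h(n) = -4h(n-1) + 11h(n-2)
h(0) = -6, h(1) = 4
Characteristic equation: x² + 4x - 11 = 0.
Discriminant Δ = (-4)² + 4·(11) = 60.
Roots r₁,₂ = (-4 ± √60)/2, so r₁ = -2 + \sqrt{15}, r₂ = - \sqrt{15} - 2.
General solution: h(n) = A·r₁^n + B·r₂^n.
From the initial conditions, A + B = -6 and r₁A + r₂B = 4.
Since r₁ - r₂ = √60: A = (4 - (-6)r₂)/√60 = -3 - \frac{4 \sqrt{15}}{15}, and B = -6 - A = -3 + \frac{4 \sqrt{15}}{15}.
So h(n) = \left(-3 - \frac{4 \sqrt{15}}{15}\right)\left(-2 + \sqrt{15}\right)^n + \left(-3 + \frac{4 \sqrt{15}}{15}\right)\left(- \sqrt{15} - 2\right)^n.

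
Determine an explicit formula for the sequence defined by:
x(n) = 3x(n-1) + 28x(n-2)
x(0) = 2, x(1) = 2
Characteristic equation: x² - 3x - 28 = 0, which factors as (x - (7))(x - (-4)) = 0.
Roots r₁ = 7, r₂ = -4 (distinct).
General solution: x(n) = A·(7)^n + B·(-4)^n.
From x(0) = 2: A + B = 2.
From x(1) = 2: 7A - 4B = 2.
Solving: A = \frac{10}{11}, B = \frac{12}{11}.
So x(n) = \frac{12 \left(-4\right)^{n}}{11} + \frac{10 \cdot 7^{n}}{11}.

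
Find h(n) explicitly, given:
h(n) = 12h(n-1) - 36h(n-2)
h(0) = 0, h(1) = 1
Characteristic equation: x² - 12x + 36 = 0, which is (x - (6))².
Repeated root r = 6.
General solution: h(n) = (A + Bn)·(6)^n.
From h(0) = 0: A = 0.
From h(1) = 1: (A + B)·(6) = 1 ⇒ B = \frac{1}{6}.
So h(n) = \left(\frac{n}{6}\right) \cdot (6)^n.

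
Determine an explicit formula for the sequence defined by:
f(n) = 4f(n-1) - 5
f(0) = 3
First-order linear non-homogeneous.
Homogeneous solution: f_h(n) = A·(4)^n.
Try constant particular solution f_p = K: K = 4K - 5 ⇒ K = \frac{5}{3}.
General: f(n) = A·(4)^n + \frac{5}{3}.
Apply f(0) = 3: A + \frac{5}{3} = 3 ⇒ A = \frac{4}{3}.
So f(n) = \frac{4 \cdot 4^{n}}{3} + \frac{5}{3}.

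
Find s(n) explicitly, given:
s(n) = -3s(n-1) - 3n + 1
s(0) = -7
First-order linear with linear forcing.
Homogeneous solution: s_h(n) = A·(-3)^n.
Try particular s_p(n) = pn + q. Substituting:
  pn + q = -3(p(n-1) + q) - 3n + 1.
Matching the n-coefficient: p = -3p - 3 ⇒ p = - \frac{3}{4}.
Matching constants: q = 3p - 3q + 1 ⇒ q = - \frac{5}{16}.
General: s(n) = A·(-3)^n - \frac{3 n}{4} - \frac{5}{16}.
Apply s(0) = -7: A - \frac{5}{16} = -7 ⇒ A = - \frac{107}{16}.
So s(n) = - \frac{107 \left(-3\right)^{n}}{16} - \frac{3 n}{4} - \frac{5}{16}.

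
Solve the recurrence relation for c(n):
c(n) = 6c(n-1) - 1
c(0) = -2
First-order linear non-homogeneous.
Homogeneous solution: c_h(n) = A·(6)^n.
Try constant particular solution c_p = K: K = 6K - 1 ⇒ K = \frac{1}{5}.
General: c(n) = A·(6)^n + \frac{1}{5}.
Apply c(0) = -2: A + \frac{1}{5} = -2 ⇒ A = - \frac{11}{5}.
So c(n) = \frac{1}{5} - \frac{11 \cdot 6^{n}}{5}.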